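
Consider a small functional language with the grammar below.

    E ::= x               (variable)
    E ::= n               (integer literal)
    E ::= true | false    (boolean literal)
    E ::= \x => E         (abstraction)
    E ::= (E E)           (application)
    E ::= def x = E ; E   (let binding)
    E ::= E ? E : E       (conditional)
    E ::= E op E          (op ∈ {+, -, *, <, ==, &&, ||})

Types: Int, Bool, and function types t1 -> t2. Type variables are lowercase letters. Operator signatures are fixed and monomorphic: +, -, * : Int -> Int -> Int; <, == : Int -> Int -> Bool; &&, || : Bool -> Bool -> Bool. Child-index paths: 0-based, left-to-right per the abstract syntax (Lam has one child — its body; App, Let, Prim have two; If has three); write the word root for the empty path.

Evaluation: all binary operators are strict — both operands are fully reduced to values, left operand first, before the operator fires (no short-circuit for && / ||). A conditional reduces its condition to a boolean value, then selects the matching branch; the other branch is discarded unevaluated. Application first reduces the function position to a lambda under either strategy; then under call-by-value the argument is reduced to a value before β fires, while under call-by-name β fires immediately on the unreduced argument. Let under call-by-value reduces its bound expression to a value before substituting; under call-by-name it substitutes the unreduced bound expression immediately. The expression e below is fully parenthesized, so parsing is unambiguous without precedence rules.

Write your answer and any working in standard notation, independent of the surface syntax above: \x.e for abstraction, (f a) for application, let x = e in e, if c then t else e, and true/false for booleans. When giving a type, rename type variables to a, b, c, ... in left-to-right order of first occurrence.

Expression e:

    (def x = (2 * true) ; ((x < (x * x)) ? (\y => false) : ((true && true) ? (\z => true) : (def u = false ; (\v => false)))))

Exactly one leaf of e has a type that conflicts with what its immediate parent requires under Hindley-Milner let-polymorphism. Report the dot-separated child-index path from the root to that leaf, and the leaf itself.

Answer: 0.1 : true

Derivation:
  unify Int ~ Int
  unify Bool ~ Int
  FAIL: mismatch Bool ~ Int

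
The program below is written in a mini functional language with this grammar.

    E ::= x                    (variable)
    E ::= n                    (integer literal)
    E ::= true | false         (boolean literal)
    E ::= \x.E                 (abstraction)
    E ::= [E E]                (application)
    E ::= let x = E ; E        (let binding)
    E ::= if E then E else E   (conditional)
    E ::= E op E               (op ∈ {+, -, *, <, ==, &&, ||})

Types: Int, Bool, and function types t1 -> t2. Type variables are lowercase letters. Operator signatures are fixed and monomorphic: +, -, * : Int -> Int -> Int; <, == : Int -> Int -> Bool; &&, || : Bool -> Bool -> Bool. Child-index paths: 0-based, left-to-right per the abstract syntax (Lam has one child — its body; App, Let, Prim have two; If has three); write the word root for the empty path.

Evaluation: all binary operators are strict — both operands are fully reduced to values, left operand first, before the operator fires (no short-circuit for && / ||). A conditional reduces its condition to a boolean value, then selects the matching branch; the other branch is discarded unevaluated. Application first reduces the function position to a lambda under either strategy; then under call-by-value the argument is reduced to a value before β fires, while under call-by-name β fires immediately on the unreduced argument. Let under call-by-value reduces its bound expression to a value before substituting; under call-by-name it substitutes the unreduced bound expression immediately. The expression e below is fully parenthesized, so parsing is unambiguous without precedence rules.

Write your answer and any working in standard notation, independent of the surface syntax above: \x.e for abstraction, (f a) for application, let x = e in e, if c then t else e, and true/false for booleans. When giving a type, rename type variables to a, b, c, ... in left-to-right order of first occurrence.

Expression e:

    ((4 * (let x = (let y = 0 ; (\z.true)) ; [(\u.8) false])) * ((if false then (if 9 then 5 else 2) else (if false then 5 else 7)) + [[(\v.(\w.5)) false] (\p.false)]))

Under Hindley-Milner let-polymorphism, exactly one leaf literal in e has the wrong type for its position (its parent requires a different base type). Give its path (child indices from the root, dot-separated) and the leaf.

Answer: 1.0.1.0 : 9

Trace:
  unify Int ~ Int
let y : Int
\z._ : a -> Bool
let x : forall. a -> Bool
\u._ : b -> Int
  unify b -> Int ~ Bool -> c
  unify b ~ Bool
  unify Int ~ c
_ _ : Int
  unify Int ~ Int
  unify Int ~ Int
  unify Bool ~ Bool
  unify Int ~ Bool
  FAIL: mismatch Int ~ Bool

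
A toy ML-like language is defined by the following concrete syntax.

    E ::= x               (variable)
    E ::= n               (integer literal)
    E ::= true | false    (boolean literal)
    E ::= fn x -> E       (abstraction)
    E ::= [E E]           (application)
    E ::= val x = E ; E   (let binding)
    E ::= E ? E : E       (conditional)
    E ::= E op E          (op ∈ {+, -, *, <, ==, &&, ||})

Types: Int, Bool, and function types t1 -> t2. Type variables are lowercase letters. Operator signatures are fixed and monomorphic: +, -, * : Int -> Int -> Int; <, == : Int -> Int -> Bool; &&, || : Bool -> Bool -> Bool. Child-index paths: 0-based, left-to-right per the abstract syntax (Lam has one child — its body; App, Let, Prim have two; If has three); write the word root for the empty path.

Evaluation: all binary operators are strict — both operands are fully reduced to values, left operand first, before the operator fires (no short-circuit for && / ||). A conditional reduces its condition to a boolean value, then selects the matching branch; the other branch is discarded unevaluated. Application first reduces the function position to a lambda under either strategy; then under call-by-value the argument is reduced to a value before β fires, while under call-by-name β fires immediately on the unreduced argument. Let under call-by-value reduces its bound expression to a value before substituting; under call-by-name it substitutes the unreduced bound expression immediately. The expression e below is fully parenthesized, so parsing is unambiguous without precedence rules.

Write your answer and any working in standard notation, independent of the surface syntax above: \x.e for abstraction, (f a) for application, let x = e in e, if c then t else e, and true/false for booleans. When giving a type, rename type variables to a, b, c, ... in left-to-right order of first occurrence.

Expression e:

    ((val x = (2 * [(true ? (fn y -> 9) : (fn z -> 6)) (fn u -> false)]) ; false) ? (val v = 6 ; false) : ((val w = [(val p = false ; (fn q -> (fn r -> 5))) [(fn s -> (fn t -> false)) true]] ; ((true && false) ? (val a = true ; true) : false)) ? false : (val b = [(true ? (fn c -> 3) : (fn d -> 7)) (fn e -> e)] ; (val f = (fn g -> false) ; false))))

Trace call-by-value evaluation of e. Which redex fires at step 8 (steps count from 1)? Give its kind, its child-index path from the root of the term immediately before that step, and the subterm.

Working:
step 0: (if (let x = (2 * ((if true then (\y.9) else (\z.6)) (\u.false))) in false) then (let v = 6 in false) else (if (let w = ((let p = false in (\q.(\r.5))) ((\s.(\t.false)) true)) in (if (true && false) then (let a = true in true) else false)) then false else (let b = ((if true then (\c.3) else (\d.7)) (\e.e)) in (let f = (\g.false) in false))))
step 1: [if@0.0.1.0] (if (let x = (2 * ((\y.9) (\u.false))) in false) then (let v = 6 in false) else (if (let w = ((let p = false in (\q.(\r.5))) ((\s.(\t.false)) true)) in (if (true && false) then (let a = true in true) else false)) then false else (let b = ((if true then (\c.3) else (\d.7)) (\e.e)) in (let f = (\g.false) in false))))
step 2: [beta@0.0.1] (if (let x = (2 * 9) in false) then (let v = 6 in false) else (if (let w = ((let p = false in (\q.(\r.5))) ((\s.(\t.false)) true)) in (if (true && false) then (let a = true in true) else false)) then false else (let b = ((if true then (\c.3) else (\d.7)) (\e.e)) in (let f = (\g.false) in false))))
step 3: [delta@0.0] (if (let x = 18 in false) then (let v = 6 in false) else (if (let w = ((let p = false in (\q.(\r.5))) ((\s.(\t.false)) true)) in (if (true && false) then (let a = true in true) else false)) then false else (let b = ((if true then (\c.3) else (\d.7)) (\e.e)) in (let f = (\g.false) in false))))
step 4: [let@0] (if false then (let v = 6 in false) else (if (let w = ((let p = false in (\q.(\r.5))) ((\s.(\t.false)) true)) in (if (true && false) then (let a = true in true) else false)) then false else (let b = ((if true then (\c.3) else (\d.7)) (\e.e)) in (let f = (\g.false) in false))))
step 5: [if@root] (if (let w = ((let p = false in (\q.(\r.5))) ((\s.(\t.false)) true)) in (if (true && false) then (let a = true in true) else false)) then false else (let b = ((if true then (\c.3) else (\d.7)) (\e.e)) in (let f = (\g.false) in false)))
step 6: [let@0.0.0] (if (let w = ((\q.(\r.5)) ((\s.(\t.false)) true)) in (if (true && false) then (let a = true in true) else false)) then false else (let b = ((if true then (\c.3) else (\d.7)) (\e.e)) in (let f = (\g.false) in false)))
step 7: [beta@0.0.1] (if (let w = ((\q.(\r.5)) (\t.false)) in (if (true && false) then (let a = true in true) else false)) then false else (let b = ((if true then (\c.3) else (\d.7)) (\e.e)) in (let f = (\g.false) in false)))
step 8: [beta@0.0] (if (let w = (\r.5) in (if (true && false) then (let a = true in true) else false)) then false else (let b = ((if true then (\c.3) else (\d.7)) (\e.e)) in (let f = (\g.false) in false)))

Answer: beta at 0.0 : ((\q.(\r.5)) (\t.false))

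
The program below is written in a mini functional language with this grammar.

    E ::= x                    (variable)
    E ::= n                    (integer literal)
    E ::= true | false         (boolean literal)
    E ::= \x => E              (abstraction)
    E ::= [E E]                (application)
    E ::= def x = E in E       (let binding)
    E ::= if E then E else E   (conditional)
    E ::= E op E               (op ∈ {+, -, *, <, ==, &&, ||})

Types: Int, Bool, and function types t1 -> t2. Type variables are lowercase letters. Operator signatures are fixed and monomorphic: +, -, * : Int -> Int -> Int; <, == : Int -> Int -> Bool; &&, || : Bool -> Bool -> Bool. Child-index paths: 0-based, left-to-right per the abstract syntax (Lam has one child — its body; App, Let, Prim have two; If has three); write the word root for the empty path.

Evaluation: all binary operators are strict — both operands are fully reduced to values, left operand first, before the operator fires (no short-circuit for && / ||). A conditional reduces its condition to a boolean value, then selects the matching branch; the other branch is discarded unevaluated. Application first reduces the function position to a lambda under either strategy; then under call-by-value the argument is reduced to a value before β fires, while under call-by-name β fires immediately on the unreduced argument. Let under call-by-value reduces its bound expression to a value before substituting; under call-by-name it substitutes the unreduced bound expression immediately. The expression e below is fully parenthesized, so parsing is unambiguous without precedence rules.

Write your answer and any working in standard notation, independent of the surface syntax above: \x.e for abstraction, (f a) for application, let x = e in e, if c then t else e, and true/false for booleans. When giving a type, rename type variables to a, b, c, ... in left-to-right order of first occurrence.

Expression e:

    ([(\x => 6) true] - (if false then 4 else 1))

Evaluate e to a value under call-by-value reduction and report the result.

Answer: 5

Derivation:
step 0: (((\x.6) true) - (if false then 4 else 1))
step 1: [beta@0] (6 - (if false then 4 else 1))
step 2: [if@1] (6 - 1)
step 3: [delta@root] 5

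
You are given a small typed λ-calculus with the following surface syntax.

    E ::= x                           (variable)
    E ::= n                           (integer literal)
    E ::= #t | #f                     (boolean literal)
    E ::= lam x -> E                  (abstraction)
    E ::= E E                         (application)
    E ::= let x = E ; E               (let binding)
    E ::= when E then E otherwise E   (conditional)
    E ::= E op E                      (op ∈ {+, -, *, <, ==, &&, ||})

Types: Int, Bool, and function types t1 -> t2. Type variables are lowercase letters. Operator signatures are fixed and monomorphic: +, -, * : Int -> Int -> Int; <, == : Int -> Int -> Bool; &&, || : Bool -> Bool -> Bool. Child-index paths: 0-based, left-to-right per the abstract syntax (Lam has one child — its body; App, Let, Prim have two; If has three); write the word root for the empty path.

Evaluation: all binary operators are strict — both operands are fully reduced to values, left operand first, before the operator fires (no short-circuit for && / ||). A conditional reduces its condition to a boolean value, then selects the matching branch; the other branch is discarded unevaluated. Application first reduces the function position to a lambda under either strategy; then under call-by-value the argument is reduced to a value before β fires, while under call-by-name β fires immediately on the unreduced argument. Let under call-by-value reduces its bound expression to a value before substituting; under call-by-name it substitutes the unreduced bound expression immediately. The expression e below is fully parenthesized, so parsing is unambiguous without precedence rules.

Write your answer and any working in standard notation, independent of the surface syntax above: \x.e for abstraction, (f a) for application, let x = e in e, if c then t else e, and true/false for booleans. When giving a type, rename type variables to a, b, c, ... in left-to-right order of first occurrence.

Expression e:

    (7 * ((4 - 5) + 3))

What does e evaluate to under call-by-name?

Trace:
step 0: (7 * ((4 - 5) + 3))
step 1: [delta@1.0] (7 * (-1 + 3))
step 2: [delta@1] (7 * 2)
step 3: [delta@root] 14

Answer: 14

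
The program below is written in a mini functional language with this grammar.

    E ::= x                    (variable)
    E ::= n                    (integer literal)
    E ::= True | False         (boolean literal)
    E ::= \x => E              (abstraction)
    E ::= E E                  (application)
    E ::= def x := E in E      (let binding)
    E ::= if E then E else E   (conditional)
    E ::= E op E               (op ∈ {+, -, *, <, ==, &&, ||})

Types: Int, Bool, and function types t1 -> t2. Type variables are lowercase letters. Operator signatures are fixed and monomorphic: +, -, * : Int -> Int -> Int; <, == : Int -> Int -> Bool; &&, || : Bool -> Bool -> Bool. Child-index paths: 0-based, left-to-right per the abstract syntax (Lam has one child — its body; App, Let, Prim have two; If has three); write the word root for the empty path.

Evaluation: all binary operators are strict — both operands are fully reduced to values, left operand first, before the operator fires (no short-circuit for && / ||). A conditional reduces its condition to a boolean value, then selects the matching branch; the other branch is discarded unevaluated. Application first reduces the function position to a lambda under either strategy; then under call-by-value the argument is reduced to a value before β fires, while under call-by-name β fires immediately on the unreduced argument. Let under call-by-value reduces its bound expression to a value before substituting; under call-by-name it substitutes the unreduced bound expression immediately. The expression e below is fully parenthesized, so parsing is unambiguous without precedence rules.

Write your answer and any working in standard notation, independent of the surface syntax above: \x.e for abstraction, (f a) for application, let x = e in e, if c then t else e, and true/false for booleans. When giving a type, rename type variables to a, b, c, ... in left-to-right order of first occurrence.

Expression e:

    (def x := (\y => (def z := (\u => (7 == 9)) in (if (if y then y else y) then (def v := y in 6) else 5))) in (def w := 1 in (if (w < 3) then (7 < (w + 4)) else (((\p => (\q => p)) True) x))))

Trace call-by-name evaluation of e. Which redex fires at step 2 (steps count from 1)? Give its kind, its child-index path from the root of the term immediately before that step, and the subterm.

Working:
step 0: (let x = (\y.(let z = (\u.(7 == 9)) in (if (if y then y else y) then (let v = y in 6) else 5))) in (let w = 1 in (if (w < 3) then (7 < (w + 4)) else (((\p.(\q.p)) true) x))))
step 1: [let@root] (let w = 1 in (if (w < 3) then (7 < (w + 4)) else (((\p.(\q.p)) true) (\y.(let z = (\u.(7 == 9)) in (if (if y then y else y) then (let v = y in 6) else 5))))))
step 2: [let@root] (if (1 < 3) then (7 < (1 + 4)) else (((\p.(\q.p)) true) (\y.(let z = (\u.(7 == 9)) in (if (if y then y else y) then (let v = y in 6) else 5)))))

Answer: let at root : (let w = 1 in (if (w < 3) then (7 < (w + 4)) else (((\p.(\q.p)) true) (\y.(let z = (\u.(7 == 9)) in (if (if y then y else y) then (let v = y in 6) else 5))))))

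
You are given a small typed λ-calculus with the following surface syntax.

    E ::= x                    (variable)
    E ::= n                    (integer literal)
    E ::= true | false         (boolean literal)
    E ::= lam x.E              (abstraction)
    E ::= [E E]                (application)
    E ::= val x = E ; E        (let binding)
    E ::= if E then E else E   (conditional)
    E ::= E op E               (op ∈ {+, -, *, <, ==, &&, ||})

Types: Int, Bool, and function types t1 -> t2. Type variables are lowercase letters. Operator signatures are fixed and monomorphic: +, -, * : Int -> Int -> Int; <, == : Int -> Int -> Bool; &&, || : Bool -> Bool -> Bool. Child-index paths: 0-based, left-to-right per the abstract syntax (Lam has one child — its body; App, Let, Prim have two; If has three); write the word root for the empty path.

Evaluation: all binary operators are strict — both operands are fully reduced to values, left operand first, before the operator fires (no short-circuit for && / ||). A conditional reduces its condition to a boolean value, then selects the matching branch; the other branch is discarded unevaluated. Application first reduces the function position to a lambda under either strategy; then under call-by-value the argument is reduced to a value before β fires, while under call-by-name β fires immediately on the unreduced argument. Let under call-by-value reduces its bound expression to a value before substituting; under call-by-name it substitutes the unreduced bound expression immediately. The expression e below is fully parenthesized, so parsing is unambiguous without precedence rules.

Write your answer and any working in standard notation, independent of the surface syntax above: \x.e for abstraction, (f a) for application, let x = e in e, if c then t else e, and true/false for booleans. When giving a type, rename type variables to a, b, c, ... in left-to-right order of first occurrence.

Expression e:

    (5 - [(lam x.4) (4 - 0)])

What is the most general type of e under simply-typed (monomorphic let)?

Answer: Int

Trace:
  unify Int ~ Int
\x._ : a -> Int
  unify Int ~ Int
  unify Int ~ Int
  unify a -> Int ~ Int -> b
  unify a ~ Int
  unify Int ~ b
_ _ : Int
  unify Int ~ Int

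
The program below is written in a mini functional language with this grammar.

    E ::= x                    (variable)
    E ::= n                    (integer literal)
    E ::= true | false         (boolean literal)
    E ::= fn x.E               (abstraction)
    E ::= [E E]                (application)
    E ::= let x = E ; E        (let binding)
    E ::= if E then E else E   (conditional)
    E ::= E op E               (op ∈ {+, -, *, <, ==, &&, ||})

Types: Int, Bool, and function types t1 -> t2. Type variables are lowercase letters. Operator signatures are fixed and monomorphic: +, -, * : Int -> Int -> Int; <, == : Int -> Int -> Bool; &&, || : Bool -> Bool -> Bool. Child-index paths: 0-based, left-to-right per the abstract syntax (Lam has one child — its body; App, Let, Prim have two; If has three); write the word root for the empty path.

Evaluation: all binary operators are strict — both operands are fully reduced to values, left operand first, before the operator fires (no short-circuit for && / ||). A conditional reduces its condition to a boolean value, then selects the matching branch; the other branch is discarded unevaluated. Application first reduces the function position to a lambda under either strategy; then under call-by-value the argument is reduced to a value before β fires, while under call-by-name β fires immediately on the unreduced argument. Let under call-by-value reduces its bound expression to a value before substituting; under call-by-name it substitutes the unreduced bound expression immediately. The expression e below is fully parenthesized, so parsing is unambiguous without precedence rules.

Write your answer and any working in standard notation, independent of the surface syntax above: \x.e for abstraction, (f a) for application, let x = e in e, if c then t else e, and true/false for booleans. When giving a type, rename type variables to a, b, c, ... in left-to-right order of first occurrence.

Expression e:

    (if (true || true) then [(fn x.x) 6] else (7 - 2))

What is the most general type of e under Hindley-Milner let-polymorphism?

Working:
  unify Bool ~ Bool
  unify Bool ~ Bool
  unify Bool ~ Bool
x : a
\x._ : a -> a
  unify a -> a ~ Int -> b
  unify a ~ Int
  unify Int ~ b
_ _ : Int
  unify Int ~ Int
  unify Int ~ Int
  unify Int ~ Int

Answer: Int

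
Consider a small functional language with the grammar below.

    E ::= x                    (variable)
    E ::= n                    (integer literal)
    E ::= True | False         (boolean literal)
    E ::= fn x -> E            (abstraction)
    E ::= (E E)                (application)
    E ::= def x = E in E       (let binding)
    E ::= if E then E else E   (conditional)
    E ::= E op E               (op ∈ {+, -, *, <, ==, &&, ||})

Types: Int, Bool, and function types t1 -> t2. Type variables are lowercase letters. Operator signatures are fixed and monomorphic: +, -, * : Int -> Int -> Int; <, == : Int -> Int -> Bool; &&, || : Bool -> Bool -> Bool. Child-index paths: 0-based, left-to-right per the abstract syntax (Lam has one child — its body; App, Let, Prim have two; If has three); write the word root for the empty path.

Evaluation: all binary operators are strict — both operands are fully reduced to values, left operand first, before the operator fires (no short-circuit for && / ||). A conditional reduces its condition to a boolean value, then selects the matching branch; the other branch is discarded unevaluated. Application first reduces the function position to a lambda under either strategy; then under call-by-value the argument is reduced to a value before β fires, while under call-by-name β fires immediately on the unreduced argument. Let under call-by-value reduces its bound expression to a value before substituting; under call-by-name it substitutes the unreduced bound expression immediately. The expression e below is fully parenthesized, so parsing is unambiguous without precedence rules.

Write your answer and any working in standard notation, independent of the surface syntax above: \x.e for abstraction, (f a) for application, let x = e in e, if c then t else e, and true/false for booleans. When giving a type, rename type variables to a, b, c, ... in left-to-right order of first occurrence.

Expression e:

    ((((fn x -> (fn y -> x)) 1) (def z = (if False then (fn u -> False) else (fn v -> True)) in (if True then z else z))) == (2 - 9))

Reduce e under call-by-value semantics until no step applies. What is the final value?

Answer: false

Working:
step 0: ((((\x.(\y.x)) 1) (let z = (if false then (\u.false) else (\v.true)) in (if true then z else z))) == (2 - 9))
step 1: [beta@0.0] (((\y.1) (let z = (if false then (\u.false) else (\v.true)) in (if true then z else z))) == (2 - 9))
step 2: [if@0.1.0] (((\y.1) (let z = (\v.true) in (if true then z else z))) == (2 - 9))
step 3: [let@0.1] (((\y.1) (if true then (\v.true) else (\v.true))) == (2 - 9))
step 4: [if@0.1] (((\y.1) (\v.true)) == (2 - 9))
step 5: [beta@0] (1 == (2 - 9))
step 6: [delta@1] (1 == -7)
step 7: [delta@root] false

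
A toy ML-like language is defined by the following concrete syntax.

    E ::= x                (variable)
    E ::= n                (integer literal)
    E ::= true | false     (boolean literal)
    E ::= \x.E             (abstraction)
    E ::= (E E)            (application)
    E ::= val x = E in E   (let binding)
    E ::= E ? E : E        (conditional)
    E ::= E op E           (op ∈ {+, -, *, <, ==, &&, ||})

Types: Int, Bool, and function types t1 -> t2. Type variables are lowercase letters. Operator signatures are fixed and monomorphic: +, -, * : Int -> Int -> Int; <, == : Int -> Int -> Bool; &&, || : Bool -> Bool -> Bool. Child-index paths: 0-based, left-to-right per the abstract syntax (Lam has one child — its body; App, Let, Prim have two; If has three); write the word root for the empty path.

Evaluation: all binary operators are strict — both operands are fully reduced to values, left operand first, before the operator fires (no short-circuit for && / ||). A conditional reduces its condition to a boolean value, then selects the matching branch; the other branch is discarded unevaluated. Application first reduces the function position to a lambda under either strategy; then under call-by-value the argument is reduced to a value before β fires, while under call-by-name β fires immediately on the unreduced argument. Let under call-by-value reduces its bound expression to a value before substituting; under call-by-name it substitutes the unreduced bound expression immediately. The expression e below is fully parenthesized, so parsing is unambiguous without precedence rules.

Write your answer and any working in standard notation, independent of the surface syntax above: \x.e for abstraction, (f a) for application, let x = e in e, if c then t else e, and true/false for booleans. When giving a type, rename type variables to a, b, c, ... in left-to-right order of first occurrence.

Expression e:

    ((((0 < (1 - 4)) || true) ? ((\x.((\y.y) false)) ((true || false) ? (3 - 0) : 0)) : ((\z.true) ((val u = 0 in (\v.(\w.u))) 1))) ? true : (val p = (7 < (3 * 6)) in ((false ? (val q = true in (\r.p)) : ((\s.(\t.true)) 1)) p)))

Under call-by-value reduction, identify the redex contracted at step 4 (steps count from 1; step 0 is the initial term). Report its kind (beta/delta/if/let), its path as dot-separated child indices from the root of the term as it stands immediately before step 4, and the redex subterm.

Answer: if at 0 : (if true then ((\x.((\y.y) false)) (if (true || false) then (3 - 0) else 0)) else ((\z.true) ((let u = 0 in (\v.(\w.u))) 1)))

Trace:
step 0: (if (if ((0 < (1 - 4)) || true) then ((\x.((\y.y) false)) (if (true || false) then (3 - 0) else 0)) else ((\z.true) ((let u = 0 in (\v.(\w.u))) 1))) then true else (let p = (7 < (3 * 6)) in ((if false then (let q = true in (\r.p)) else ((\s.(\t.true)) 1)) p)))
step 1: [delta@0.0.0.1] (if (if ((0 < -3) || true) then ((\x.((\y.y) false)) (if (true || false) then (3 - 0) else 0)) else ((\z.true) ((let u = 0 in (\v.(\w.u))) 1))) then true else (let p = (7 < (3 * 6)) in ((if false then (let q = true in (\r.p)) else ((\s.(\t.true)) 1)) p)))
step 2: [delta@0.0.0] (if (if (false || true) then ((\x.((\y.y) false)) (if (true || false) then (3 - 0) else 0)) else ((\z.true) ((let u = 0 in (\v.(\w.u))) 1))) then true else (let p = (7 < (3 * 6)) in ((if false then (let q = true in (\r.p)) else ((\s.(\t.true)) 1)) p)))
step 3: [delta@0.0] (if (if true then ((\x.((\y.y) false)) (if (true || false) then (3 - 0) else 0)) else ((\z.true) ((let u = 0 in (\v.(\w.u))) 1))) then true else (let p = (7 < (3 * 6)) in ((if false then (let q = true in (\r.p)) else ((\s.(\t.true)) 1)) p)))
step 4: [if@0] (if ((\x.((\y.y) false)) (if (true || false) then (3 - 0) else 0)) then true else (let p = (7 < (3 * 6)) in ((if false then (let q = true in (\r.p)) else ((\s.(\t.true)) 1)) p)))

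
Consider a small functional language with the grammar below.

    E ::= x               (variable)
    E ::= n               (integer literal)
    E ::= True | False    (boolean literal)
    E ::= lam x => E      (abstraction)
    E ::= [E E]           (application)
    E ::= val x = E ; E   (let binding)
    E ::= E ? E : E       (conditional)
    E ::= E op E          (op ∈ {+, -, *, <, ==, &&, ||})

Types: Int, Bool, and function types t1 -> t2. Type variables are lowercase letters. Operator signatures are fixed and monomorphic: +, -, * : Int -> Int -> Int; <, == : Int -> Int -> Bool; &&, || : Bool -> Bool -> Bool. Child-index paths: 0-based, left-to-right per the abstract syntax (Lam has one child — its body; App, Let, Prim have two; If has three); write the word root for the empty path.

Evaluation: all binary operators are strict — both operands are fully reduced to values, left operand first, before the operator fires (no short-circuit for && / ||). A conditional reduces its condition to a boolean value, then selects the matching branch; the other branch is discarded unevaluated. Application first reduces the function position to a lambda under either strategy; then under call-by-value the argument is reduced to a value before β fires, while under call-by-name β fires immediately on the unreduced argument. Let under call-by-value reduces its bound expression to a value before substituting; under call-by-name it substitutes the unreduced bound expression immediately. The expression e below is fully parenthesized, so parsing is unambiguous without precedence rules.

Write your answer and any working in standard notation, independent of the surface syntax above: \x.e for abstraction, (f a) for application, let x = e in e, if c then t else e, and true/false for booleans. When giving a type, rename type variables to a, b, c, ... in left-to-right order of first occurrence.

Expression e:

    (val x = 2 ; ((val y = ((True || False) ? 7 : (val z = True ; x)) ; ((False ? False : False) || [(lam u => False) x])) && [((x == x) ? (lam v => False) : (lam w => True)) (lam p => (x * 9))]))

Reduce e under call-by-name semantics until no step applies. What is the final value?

Derivation:
step 0: (let x = 2 in ((let y = (if (true || false) then 7 else (let z = true in x)) in ((if false then false else false) || ((\u.false) x))) && ((if (x == x) then (\v.false) else (\w.true)) (\p.(x * 9)))))
step 1: [let@root] ((let y = (if (true || false) then 7 else (let z = true in 2)) in ((if false then false else false) || ((\u.false) 2))) && ((if (2 == 2) then (\v.false) else (\w.true)) (\p.(2 * 9))))
step 2: [let@0] (((if false then false else false) || ((\u.false) 2)) && ((if (2 == 2) then (\v.false) else (\w.true)) (\p.(2 * 9))))
step 3: [if@0.0] ((false || ((\u.false) 2)) && ((if (2 == 2) then (\v.false) else (\w.true)) (\p.(2 * 9))))
step 4: [beta@0.1] ((false || false) && ((if (2 == 2) then (\v.false) else (\w.true)) (\p.(2 * 9))))
step 5: [delta@0] (false && ((if (2 == 2) then (\v.false) else (\w.true)) (\p.(2 * 9))))
step 6: [delta@1.0.0] (false && ((if true then (\v.false) else (\w.true)) (\p.(2 * 9))))
step 7: [if@1.0] (false && ((\v.false) (\p.(2 * 9))))
step 8: [beta@1] (false && false)
step 9: [delta@root] false

Answer: false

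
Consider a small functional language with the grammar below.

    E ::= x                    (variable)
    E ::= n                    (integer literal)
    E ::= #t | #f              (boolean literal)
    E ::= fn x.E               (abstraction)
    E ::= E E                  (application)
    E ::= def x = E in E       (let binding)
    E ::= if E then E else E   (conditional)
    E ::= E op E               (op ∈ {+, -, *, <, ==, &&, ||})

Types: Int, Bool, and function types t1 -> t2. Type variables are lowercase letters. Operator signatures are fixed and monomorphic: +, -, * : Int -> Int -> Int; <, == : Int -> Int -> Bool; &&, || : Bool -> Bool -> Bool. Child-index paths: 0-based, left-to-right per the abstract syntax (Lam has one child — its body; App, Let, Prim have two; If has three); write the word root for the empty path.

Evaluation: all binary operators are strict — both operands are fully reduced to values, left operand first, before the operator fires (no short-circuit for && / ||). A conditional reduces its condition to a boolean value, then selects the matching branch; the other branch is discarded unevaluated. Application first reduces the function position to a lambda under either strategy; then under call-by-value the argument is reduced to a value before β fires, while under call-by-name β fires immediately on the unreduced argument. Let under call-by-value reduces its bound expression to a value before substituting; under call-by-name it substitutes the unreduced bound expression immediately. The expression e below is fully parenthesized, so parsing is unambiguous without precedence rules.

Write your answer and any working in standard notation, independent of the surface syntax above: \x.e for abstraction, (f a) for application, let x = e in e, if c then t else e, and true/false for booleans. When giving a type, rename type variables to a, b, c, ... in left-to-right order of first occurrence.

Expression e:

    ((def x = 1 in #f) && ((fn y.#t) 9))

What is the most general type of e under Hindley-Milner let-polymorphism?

Working:
let x : Int
  unify Bool ~ Bool
\y._ : a -> Bool
  unify a -> Bool ~ Int -> b
  unify a ~ Int
  unify Bool ~ b
_ _ : Bool
  unify Bool ~ Bool

Answer: Bool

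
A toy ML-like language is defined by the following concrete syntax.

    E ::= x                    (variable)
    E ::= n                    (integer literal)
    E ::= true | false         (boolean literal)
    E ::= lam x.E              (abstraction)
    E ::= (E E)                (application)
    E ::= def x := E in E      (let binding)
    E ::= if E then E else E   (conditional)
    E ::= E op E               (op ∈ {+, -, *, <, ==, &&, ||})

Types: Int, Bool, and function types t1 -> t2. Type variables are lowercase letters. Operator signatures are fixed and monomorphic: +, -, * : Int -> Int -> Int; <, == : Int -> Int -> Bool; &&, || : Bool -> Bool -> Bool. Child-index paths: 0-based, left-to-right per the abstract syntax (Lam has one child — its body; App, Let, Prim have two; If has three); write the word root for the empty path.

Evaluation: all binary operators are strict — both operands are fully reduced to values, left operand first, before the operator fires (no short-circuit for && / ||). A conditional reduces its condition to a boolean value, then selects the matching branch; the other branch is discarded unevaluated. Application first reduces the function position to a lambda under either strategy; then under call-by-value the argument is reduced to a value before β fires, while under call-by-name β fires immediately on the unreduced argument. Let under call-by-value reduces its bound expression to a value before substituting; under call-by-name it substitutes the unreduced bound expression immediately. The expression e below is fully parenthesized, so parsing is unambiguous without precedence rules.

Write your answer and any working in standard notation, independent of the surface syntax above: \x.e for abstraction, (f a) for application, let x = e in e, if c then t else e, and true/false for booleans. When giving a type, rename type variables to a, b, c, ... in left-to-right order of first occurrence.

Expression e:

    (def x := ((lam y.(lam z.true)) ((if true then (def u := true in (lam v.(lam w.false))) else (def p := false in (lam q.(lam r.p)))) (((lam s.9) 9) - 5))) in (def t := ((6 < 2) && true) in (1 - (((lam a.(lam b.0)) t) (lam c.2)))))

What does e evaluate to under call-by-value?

Answer: 1

Trace:
step 0: (let x = ((\y.(\z.true)) ((if true then (let u = true in (\v.(\w.false))) else (let p = false in (\q.(\r.p)))) (((\s.9) 9) - 5))) in (let t = ((6 < 2) && true) in (1 - (((\a.(\b.0)) t) (\c.2)))))
step 1: [if@0.1.0] (let x = ((\y.(\z.true)) ((let u = true in (\v.(\w.false))) (((\s.9) 9) - 5))) in (let t = ((6 < 2) && true) in (1 - (((\a.(\b.0)) t) (\c.2)))))
step 2: [let@0.1.0] (let x = ((\y.(\z.true)) ((\v.(\w.false)) (((\s.9) 9) - 5))) in (let t = ((6 < 2) && true) in (1 - (((\a.(\b.0)) t) (\c.2)))))
step 3: [beta@0.1.1.0] (let x = ((\y.(\z.true)) ((\v.(\w.false)) (9 - 5))) in (let t = ((6 < 2) && true) in (1 - (((\a.(\b.0)) t) (\c.2)))))
step 4: [delta@0.1.1] (let x = ((\y.(\z.true)) ((\v.(\w.false)) 4)) in (let t = ((6 < 2) && true) in (1 - (((\a.(\b.0)) t) (\c.2)))))
step 5: [beta@0.1] (let x = ((\y.(\z.true)) (\w.false)) in (let t = ((6 < 2) && true) in (1 - (((\a.(\b.0)) t) (\c.2)))))
step 6: [beta@0] (let x = (\z.true) in (let t = ((6 < 2) && true) in (1 - (((\a.(\b.0)) t) (\c.2)))))
step 7: [let@root] (let t = ((6 < 2) && true) in (1 - (((\a.(\b.0)) t) (\c.2))))
step 8: [delta@0.0] (let t = (false && true) in (1 - (((\a.(\b.0)) t) (\c.2))))
step 9: [delta@0] (let t = false in (1 - (((\a.(\b.0)) t) (\c.2))))
step 10: [let@root] (1 - (((\a.(\b.0)) false) (\c.2)))
step 11: [beta@1.0] (1 - ((\b.0) (\c.2)))
step 12: [beta@1] (1 - 0)
step 13: [delta@root] 1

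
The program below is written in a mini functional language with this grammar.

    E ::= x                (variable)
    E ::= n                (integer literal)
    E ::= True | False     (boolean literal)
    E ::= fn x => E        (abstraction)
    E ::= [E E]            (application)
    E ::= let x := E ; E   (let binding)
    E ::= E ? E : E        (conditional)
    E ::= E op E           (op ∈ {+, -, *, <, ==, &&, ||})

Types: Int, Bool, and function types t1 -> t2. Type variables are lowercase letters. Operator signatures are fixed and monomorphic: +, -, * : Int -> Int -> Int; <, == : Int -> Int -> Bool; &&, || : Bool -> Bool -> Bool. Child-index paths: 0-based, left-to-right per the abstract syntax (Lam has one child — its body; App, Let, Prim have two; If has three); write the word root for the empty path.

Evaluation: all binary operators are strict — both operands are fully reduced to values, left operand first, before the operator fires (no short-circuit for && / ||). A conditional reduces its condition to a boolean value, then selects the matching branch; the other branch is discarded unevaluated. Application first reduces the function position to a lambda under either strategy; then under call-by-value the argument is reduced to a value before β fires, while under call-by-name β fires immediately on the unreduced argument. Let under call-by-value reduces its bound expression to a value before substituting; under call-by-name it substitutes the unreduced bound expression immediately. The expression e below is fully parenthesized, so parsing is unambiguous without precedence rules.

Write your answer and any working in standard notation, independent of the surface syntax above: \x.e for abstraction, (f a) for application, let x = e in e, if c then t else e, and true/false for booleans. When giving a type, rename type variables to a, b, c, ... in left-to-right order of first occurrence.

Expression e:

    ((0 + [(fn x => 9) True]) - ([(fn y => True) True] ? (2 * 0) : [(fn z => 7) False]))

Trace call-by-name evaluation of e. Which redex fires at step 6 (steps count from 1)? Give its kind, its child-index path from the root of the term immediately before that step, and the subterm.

Working:
step 0: ((0 + ((\x.9) true)) - (if ((\y.true) true) then (2 * 0) else ((\z.7) false)))
step 1: [beta@0.1] ((0 + 9) - (if ((\y.true) true) then (2 * 0) else ((\z.7) false)))
step 2: [delta@0] (9 - (if ((\y.true) true) then (2 * 0) else ((\z.7) false)))
step 3: [beta@1.0] (9 - (if true then (2 * 0) else ((\z.7) false)))
step 4: [if@1] (9 - (2 * 0))
step 5: [delta@1] (9 - 0)
step 6: [delta@root] 9

Answer: delta at root : (9 - 0)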